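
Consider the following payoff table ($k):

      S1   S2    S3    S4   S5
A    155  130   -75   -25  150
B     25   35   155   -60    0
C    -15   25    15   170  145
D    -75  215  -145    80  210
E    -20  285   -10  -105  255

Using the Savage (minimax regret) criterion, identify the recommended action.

A

Column bests: S1=155, S2=285, S3=155, S4=170, S5=255.
A regrets: 0, 155, 230, 195, 105 → max 230
B regrets: 130, 250, 0, 230, 255 → max 255
C regrets: 170, 260, 140, 0, 110 → max 260
D regrets: 230, 70, 300, 90, 45 → max 300
E regrets: 175, 0, 165, 275, 0 → max 275
Smallest max regret = 230 → A.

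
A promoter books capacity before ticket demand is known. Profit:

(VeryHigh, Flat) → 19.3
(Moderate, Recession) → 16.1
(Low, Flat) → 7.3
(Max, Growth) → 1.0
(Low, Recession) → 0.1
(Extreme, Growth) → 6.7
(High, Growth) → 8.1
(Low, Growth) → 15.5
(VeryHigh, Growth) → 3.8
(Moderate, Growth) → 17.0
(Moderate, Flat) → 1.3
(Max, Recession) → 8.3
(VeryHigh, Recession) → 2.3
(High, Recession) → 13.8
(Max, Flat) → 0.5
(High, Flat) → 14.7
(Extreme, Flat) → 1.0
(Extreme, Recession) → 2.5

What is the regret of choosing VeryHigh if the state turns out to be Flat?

Best payoff under Flat is 19.3.
Regret = 19.3 − 19.3 = 0.0.

0.0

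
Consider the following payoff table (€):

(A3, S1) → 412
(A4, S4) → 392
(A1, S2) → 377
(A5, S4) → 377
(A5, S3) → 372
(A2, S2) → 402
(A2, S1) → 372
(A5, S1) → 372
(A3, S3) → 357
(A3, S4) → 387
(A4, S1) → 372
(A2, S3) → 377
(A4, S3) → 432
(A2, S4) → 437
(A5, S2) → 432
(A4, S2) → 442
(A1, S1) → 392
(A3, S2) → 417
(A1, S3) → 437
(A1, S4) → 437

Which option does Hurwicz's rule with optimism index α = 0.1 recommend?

A1

A1: 0.1·437 + 0.9·377 = 383
A2: 0.1·437 + 0.9·372 = 378.5
A3: 0.1·417 + 0.9·357 = 363
A4: 0.1·442 + 0.9·372 = 379
A5: 0.1·432 + 0.9·372 = 378
Highest Hurwicz score = 383 → A1.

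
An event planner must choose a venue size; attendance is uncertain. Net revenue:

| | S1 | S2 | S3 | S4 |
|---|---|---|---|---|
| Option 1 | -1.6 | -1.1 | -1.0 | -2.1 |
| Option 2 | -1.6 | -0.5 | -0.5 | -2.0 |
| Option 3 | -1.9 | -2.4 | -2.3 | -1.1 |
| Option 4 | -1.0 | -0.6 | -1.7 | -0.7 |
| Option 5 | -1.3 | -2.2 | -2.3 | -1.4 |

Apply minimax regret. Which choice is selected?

Option 4

Column bests: S1=-1.0, S2=-0.5, S3=-0.5, S4=-0.7.
Option 1 regrets: 0.6, 0.6, 0.5, 1.4 → max 1.4
Option 2 regrets: 0.6, 0.0, 0.0, 1.3 → max 1.3
Option 3 regrets: 0.9, 1.9, 1.8, 0.4 → max 1.9
Option 4 regrets: 0.0, 0.1, 1.2, 0.0 → max 1.2
Option 5 regrets: 0.3, 1.7, 1.8, 0.7 → max 1.8
Smallest max regret = 1.2 → Option 4.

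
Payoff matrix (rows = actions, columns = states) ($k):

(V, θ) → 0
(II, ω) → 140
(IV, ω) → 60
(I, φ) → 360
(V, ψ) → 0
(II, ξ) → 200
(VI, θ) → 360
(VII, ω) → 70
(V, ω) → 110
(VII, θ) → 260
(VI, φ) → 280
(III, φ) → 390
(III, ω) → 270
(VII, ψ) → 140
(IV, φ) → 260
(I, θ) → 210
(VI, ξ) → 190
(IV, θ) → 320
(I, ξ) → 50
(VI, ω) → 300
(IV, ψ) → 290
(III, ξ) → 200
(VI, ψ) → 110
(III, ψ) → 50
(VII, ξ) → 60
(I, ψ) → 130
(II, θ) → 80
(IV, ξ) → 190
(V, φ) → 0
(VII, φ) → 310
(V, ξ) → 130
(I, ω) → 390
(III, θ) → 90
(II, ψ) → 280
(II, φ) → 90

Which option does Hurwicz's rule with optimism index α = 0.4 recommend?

I: 0.4·390 + 0.6·50 = 186
II: 0.4·280 + 0.6·80 = 160
III: 0.4·390 + 0.6·50 = 186
IV: 0.4·320 + 0.6·60 = 164
V: 0.4·130 + 0.6·0 = 52
VI: 0.4·360 + 0.6·110 = 210
VII: 0.4·310 + 0.6·60 = 160
Highest Hurwicz score = 210 → VI.

VI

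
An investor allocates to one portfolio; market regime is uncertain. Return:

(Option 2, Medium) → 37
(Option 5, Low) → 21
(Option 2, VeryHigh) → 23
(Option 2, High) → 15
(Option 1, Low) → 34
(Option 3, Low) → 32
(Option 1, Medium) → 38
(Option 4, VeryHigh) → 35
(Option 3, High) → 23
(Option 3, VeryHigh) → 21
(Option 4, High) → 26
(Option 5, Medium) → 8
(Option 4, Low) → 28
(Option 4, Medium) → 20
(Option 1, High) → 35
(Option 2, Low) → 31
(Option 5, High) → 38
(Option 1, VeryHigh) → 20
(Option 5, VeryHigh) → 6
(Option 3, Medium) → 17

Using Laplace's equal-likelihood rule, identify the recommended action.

Row averages: Option 1=31.75, Option 2=26.5, Option 3=23.25, Option 4=27.25, Option 5=18.25
Highest average = 31.75 → Option 1.

Option 1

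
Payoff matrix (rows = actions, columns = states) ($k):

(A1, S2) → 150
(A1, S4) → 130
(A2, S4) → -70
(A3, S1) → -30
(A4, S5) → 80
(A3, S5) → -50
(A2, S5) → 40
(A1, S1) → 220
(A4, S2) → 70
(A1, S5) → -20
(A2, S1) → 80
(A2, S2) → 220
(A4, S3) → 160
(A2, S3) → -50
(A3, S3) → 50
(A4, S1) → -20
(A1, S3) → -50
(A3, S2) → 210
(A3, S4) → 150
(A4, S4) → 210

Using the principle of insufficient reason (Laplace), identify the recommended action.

A4

Row averages: A1=86, A2=44, A3=66, A4=100
Highest average = 100 → A4.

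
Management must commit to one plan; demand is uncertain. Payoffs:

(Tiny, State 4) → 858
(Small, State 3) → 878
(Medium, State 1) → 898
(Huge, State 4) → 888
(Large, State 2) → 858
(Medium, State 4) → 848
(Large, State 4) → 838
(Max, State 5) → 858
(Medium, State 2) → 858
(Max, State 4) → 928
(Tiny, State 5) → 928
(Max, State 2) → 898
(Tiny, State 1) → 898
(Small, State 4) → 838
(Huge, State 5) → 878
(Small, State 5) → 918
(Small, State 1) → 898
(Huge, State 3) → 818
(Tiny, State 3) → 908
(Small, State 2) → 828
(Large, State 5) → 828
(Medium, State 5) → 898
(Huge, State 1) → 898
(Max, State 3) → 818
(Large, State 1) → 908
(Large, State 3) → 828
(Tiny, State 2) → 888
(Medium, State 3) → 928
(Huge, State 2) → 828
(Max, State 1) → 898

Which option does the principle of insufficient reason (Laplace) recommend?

Tiny

Row averages: Tiny=896, Small=872, Medium=886, Large=852, Huge=862, Max=880
Highest average = 896 → Tiny.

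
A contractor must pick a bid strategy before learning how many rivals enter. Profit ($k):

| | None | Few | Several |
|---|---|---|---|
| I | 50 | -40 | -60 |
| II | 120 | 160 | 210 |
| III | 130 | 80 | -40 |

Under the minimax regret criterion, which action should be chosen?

II

Column bests: None=130, Few=160, Several=210.
I regrets: 80, 200, 270 → max 270
II regrets: 10, 0, 0 → max 10
III regrets: 0, 80, 250 → max 250
Smallest max regret = 10 → II.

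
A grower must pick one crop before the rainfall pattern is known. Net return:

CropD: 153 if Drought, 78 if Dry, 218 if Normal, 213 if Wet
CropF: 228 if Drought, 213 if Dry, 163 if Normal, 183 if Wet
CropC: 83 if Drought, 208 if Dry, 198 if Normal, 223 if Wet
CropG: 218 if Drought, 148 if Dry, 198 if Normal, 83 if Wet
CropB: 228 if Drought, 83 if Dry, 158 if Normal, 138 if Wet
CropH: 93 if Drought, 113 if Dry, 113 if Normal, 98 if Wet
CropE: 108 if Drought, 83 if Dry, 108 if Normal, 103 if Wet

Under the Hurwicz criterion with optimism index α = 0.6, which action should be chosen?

CropF

CropD: 0.6·218 + 0.4·78 = 162
CropF: 0.6·228 + 0.4·163 = 202
CropC: 0.6·223 + 0.4·83 = 167
CropG: 0.6·218 + 0.4·83 = 164
CropB: 0.6·228 + 0.4·83 = 170
CropH: 0.6·113 + 0.4·93 = 105
CropE: 0.6·108 + 0.4·83 = 98
Highest Hurwicz score = 202 → CropF.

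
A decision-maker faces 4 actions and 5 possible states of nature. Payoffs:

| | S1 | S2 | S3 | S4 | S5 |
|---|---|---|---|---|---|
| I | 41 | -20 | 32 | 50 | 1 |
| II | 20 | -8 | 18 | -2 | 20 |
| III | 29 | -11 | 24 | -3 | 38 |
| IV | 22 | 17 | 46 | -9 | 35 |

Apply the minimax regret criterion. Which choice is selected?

I

Column bests: S1=41, S2=17, S3=46, S4=50, S5=38.
I regrets: 0, 37, 14, 0, 37 → max 37
II regrets: 21, 25, 28, 52, 18 → max 52
III regrets: 12, 28, 22, 53, 0 → max 53
IV regrets: 19, 0, 0, 59, 3 → max 59
Smallest max regret = 37 → I.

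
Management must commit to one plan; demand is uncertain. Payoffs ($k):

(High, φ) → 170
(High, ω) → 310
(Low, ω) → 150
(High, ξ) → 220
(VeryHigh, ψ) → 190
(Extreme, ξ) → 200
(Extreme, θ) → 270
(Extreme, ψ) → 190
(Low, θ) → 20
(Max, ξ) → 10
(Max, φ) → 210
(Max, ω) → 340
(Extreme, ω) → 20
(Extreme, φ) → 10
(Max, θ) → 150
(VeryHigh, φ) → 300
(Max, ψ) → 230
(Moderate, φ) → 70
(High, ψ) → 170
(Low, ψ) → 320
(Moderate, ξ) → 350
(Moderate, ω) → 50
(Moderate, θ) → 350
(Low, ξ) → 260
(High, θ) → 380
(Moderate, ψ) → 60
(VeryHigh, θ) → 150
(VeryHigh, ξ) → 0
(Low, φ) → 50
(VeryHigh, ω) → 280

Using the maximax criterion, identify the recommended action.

Row maxima: Low=320, Moderate=350, High=380, VeryHigh=300, Extreme=270, Max=340
Best best-case = 380 → High.

High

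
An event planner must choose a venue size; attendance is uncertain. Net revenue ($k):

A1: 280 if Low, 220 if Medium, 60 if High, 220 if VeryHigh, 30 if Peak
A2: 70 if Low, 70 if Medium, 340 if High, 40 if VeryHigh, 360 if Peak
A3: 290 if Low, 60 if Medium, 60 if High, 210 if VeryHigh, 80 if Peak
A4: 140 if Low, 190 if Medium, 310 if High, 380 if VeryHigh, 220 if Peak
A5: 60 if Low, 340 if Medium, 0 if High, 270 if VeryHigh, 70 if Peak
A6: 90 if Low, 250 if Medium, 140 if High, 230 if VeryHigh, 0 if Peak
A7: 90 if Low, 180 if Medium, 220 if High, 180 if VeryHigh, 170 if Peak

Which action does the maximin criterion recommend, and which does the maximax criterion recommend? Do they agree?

Row minima: A1=30, A2=40, A3=60, A4=140, A5=0, A6=0, A7=90
Best worst-case = 140 → A4.
Row maxima: A1=280, A2=360, A3=290, A4=380, A5=340, A6=250, A7=220
Best best-case = 380 → A4.

maximin → A4; maximax → A4 (agree)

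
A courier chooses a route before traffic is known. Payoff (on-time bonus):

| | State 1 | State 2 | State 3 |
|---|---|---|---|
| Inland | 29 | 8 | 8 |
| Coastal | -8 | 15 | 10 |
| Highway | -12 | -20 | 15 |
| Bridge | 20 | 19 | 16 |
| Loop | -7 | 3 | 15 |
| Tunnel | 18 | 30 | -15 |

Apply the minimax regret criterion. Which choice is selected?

Column bests: State 1=29, State 2=30, State 3=16.
Inland regrets: 0, 22, 8 → max 22
Coastal regrets: 37, 15, 6 → max 37
Highway regrets: 41, 50, 1 → max 50
Bridge regrets: 9, 11, 0 → max 11
Loop regrets: 36, 27, 1 → max 36
Tunnel regrets: 11, 0, 31 → max 31
Smallest max regret = 11 → Bridge.

Bridge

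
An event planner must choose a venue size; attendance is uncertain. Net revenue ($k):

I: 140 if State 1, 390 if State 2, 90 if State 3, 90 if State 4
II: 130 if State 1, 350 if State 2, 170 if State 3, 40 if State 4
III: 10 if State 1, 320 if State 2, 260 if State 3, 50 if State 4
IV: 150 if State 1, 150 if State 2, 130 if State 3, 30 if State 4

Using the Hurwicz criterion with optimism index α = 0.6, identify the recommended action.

I

I: 0.6·390 + 0.4·90 = 270
II: 0.6·350 + 0.4·40 = 226
III: 0.6·320 + 0.4·10 = 196
IV: 0.6·150 + 0.4·30 = 102
Highest Hurwicz score = 270 → I.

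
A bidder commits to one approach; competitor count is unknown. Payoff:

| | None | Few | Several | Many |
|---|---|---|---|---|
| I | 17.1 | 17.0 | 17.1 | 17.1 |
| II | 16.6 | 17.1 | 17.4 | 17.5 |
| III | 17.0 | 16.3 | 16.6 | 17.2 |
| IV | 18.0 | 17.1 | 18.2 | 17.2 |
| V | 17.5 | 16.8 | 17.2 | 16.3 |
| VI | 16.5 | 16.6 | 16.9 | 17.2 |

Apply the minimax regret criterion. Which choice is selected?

IV

Column bests: None=18.0, Few=17.1, Several=18.2, Many=17.5.
I regrets: 0.9, 0.1, 1.1, 0.4 → max 1.1
II regrets: 1.4, 0.0, 0.8, 0.0 → max 1.4
III regrets: 1.0, 0.8, 1.6, 0.3 → max 1.6
IV regrets: 0.0, 0.0, 0.0, 0.3 → max 0.3
V regrets: 0.5, 0.3, 1.0, 1.2 → max 1.2
VI regrets: 1.5, 0.5, 1.3, 0.3 → max 1.5
Smallest max regret = 0.3 → IV.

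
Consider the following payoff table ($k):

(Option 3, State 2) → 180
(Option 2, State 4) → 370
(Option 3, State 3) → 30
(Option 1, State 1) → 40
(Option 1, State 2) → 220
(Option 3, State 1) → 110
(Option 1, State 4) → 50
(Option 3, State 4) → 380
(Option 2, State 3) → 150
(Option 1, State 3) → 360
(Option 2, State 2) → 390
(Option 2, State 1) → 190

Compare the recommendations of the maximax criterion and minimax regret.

maximax → Option 2; minimax regret → Option 2 (agree)

Row maxima: Option 1=360, Option 2=390, Option 3=380
Best best-case = 390 → Option 2.
Column bests: State 1=190, State 2=390, State 3=360, State 4=380.
Option 1 regrets: 150, 170, 0, 330 → max 330
Option 2 regrets: 0, 0, 210, 10 → max 210
Option 3 regrets: 80, 210, 330, 0 → max 330
Smallest max regret = 210 → Option 2.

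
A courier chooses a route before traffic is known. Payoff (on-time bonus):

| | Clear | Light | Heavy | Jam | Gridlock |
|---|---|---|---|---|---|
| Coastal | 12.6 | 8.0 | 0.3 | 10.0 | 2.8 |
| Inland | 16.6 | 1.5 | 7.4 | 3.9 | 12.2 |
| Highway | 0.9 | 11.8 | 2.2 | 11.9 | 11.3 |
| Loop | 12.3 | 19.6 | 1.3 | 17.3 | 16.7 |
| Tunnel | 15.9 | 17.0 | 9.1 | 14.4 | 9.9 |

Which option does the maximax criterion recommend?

Row maxima: Coastal=12.6, Inland=16.6, Highway=11.9, Loop=19.6, Tunnel=17.0
Best best-case = 19.6 → Loop.

Loop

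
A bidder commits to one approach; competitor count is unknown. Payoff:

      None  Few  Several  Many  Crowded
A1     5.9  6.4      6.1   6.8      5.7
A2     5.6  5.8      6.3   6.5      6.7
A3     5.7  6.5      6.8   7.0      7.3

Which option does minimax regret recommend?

Column bests: None=5.9, Few=6.5, Several=6.8, Many=7.0, Crowded=7.3.
A1 regrets: 0.0, 0.1, 0.7, 0.2, 1.6 → max 1.6
A2 regrets: 0.3, 0.7, 0.5, 0.5, 0.6 → max 0.7
A3 regrets: 0.2, 0.0, 0.0, 0.0, 0.0 → max 0.2
Smallest max regret = 0.2 → A3.

A3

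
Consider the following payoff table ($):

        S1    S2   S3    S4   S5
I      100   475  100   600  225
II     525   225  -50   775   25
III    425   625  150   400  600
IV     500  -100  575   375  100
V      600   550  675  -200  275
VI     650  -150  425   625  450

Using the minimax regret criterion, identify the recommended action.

III

Column bests: S1=650, S2=625, S3=675, S4=775, S5=600.
I regrets: 550, 150, 575, 175, 375 → max 575
II regrets: 125, 400, 725, 0, 575 → max 725
III regrets: 225, 0, 525, 375, 0 → max 525
IV regrets: 150, 725, 100, 400, 500 → max 725
V regrets: 50, 75, 0, 975, 325 → max 975
VI regrets: 0, 775, 250, 150, 150 → max 775
Smallest max regret = 525 → III.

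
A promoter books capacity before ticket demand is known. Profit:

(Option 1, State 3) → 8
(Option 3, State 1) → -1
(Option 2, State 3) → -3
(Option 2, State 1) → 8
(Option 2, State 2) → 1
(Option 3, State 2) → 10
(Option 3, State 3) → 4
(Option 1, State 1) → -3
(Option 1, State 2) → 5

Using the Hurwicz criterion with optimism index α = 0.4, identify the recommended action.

Option 1: 0.4·8 + 0.6·(-3) = 1.4
Option 2: 0.4·8 + 0.6·(-3) = 1.4
Option 3: 0.4·10 + 0.6·(-1) = 3.4
Highest Hurwicz score = 3.4 → Option 3.

Option 3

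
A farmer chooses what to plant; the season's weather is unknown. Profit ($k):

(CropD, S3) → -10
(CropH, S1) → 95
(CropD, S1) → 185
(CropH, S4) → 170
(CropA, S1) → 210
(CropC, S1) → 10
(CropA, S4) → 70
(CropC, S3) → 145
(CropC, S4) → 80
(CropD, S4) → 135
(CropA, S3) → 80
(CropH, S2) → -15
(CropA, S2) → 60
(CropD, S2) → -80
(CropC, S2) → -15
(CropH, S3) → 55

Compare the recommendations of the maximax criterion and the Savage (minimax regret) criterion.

maximax → CropA; minimax regret → CropA (agree)

Row maxima: CropD=185, CropA=210, CropC=145, CropH=170
Best best-case = 210 → CropA.
Column bests: S1=210, S2=60, S3=145, S4=170.
CropD regrets: 25, 140, 155, 35 → max 155
CropA regrets: 0, 0, 65, 100 → max 100
CropC regrets: 200, 75, 0, 90 → max 200
CropH regrets: 115, 75, 90, 0 → max 115
Smallest max regret = 100 → CropA.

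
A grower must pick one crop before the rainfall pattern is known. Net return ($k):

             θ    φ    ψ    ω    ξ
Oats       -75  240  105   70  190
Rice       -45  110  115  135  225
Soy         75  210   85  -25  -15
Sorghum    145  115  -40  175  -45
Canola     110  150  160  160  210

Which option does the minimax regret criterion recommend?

Canola

Column bests: θ=145, φ=240, ψ=160, ω=175, ξ=225.
Oats regrets: 220, 0, 55, 105, 35 → max 220
Rice regrets: 190, 130, 45, 40, 0 → max 190
Soy regrets: 70, 30, 75, 200, 240 → max 240
Sorghum regrets: 0, 125, 200, 0, 270 → max 270
Canola regrets: 35, 90, 0, 15, 15 → max 90
Smallest max regret = 90 → Canola.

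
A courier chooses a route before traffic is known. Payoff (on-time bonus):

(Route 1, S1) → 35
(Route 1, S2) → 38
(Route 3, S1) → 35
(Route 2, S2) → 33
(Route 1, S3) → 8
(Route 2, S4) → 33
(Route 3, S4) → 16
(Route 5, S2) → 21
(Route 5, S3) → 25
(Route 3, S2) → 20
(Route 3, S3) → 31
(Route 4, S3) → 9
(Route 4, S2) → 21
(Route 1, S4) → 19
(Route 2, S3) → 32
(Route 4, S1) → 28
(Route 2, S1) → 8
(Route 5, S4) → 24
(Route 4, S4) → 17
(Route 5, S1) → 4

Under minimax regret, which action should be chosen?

Column bests: S1=35, S2=38, S3=32, S4=33.
Route 1 regrets: 0, 0, 24, 14 → max 24
Route 2 regrets: 27, 5, 0, 0 → max 27
Route 3 regrets: 0, 18, 1, 17 → max 18
Route 4 regrets: 7, 17, 23, 16 → max 23
Route 5 regrets: 31, 17, 7, 9 → max 31
Smallest max regret = 18 → Route 3.

Route 3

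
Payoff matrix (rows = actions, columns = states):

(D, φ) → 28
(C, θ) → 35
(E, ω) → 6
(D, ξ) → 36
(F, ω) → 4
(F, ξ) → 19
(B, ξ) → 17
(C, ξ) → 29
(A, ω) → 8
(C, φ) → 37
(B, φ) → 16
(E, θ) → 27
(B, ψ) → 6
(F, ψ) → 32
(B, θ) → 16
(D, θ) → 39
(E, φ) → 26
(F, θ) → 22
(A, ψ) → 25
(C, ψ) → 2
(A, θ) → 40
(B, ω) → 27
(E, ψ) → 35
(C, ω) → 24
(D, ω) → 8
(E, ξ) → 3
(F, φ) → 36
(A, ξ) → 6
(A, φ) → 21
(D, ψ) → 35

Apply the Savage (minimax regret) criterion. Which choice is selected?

D

Column bests: θ=40, φ=37, ψ=35, ω=27, ξ=36.
A regrets: 0, 16, 10, 19, 30 → max 30
B regrets: 24, 21, 29, 0, 19 → max 29
C regrets: 5, 0, 33, 3, 7 → max 33
D regrets: 1, 9, 0, 19, 0 → max 19
E regrets: 13, 11, 0, 21, 33 → max 33
F regrets: 18, 1, 3, 23, 17 → max 23
Smallest max regret = 19 → D.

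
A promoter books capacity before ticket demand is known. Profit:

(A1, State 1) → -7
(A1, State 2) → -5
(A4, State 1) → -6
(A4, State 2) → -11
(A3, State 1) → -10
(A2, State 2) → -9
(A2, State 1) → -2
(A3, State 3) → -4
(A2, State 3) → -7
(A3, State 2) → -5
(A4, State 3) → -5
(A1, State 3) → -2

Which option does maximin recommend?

A1

Row minima: A1=-7, A2=-9, A3=-10, A4=-11
Best worst-case = -7 → A1.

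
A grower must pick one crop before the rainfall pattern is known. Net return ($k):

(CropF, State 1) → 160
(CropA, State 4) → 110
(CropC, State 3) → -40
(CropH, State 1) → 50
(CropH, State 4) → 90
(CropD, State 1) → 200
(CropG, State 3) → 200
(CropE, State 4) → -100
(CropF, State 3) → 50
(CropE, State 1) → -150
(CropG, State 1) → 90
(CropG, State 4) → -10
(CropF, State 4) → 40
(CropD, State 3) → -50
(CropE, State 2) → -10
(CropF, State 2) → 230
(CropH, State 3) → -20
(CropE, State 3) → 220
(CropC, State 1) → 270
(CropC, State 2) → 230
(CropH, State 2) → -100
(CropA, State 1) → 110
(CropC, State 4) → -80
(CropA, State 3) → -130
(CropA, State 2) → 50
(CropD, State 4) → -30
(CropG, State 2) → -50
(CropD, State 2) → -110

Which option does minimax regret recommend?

CropF

Column bests: State 1=270, State 2=230, State 3=220, State 4=110.
CropH regrets: 220, 330, 240, 20 → max 330
CropG regrets: 180, 280, 20, 120 → max 280
CropE regrets: 420, 240, 0, 210 → max 420
CropD regrets: 70, 340, 270, 140 → max 340
CropA regrets: 160, 180, 350, 0 → max 350
CropC regrets: 0, 0, 260, 190 → max 260
CropF regrets: 110, 0, 170, 70 → max 170
Smallest max regret = 170 → CropF.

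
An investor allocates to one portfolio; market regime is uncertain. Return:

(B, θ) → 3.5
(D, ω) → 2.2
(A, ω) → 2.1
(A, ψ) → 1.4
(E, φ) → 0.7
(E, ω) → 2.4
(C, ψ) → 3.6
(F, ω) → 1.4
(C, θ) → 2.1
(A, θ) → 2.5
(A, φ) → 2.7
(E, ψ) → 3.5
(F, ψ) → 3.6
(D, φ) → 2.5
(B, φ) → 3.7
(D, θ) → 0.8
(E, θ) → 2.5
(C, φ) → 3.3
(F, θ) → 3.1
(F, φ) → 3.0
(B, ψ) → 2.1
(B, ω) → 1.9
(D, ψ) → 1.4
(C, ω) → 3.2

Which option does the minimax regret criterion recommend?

Column bests: θ=3.5, φ=3.7, ψ=3.6, ω=3.2.
A regrets: 1.0, 1.0, 2.2, 1.1 → max 2.2
B regrets: 0.0, 0.0, 1.5, 1.3 → max 1.5
C regrets: 1.4, 0.4, 0.0, 0.0 → max 1.4
D regrets: 2.7, 1.2, 2.2, 1.0 → max 2.7
E regrets: 1.0, 3.0, 0.1, 0.8 → max 3.0
F regrets: 0.4, 0.7, 0.0, 1.8 → max 1.8
Smallest max regret = 1.4 → C.

C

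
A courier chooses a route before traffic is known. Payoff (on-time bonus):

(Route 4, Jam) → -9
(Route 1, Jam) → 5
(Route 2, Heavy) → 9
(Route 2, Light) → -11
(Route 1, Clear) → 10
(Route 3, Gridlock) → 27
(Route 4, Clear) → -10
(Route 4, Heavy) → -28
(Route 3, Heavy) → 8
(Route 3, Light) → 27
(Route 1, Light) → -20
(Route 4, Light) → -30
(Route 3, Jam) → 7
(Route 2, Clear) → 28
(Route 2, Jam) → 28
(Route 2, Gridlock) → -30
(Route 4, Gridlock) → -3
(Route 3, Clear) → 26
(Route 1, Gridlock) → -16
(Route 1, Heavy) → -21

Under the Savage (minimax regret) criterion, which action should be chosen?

Column bests: Clear=28, Light=27, Heavy=9, Jam=28, Gridlock=27.
Route 1 regrets: 18, 47, 30, 23, 43 → max 47
Route 2 regrets: 0, 38, 0, 0, 57 → max 57
Route 3 regrets: 2, 0, 1, 21, 0 → max 21
Route 4 regrets: 38, 57, 37, 37, 30 → max 57
Smallest max regret = 21 → Route 3.

Route 3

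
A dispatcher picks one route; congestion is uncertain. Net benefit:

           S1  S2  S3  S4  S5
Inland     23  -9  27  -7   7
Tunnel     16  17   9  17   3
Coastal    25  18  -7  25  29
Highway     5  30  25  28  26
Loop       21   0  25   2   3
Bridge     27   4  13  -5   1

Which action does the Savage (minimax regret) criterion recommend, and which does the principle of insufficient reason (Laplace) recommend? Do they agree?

minimax regret → Highway; laplace → Highway (agree)

Column bests: S1=27, S2=30, S3=27, S4=28, S5=29.
Inland regrets: 4, 39, 0, 35, 22 → max 39
Tunnel regrets: 11, 13, 18, 11, 26 → max 26
Coastal regrets: 2, 12, 34, 3, 0 → max 34
Highway regrets: 22, 0, 2, 0, 3 → max 22
Loop regrets: 6, 30, 2, 26, 26 → max 30
Bridge regrets: 0, 26, 14, 33, 28 → max 33
Smallest max regret = 22 → Highway.
Row averages: Inland=8.2, Tunnel=12.4, Coastal=18, Highway=22.8, Loop=10.2, Bridge=8
Highest average = 22.8 → Highway.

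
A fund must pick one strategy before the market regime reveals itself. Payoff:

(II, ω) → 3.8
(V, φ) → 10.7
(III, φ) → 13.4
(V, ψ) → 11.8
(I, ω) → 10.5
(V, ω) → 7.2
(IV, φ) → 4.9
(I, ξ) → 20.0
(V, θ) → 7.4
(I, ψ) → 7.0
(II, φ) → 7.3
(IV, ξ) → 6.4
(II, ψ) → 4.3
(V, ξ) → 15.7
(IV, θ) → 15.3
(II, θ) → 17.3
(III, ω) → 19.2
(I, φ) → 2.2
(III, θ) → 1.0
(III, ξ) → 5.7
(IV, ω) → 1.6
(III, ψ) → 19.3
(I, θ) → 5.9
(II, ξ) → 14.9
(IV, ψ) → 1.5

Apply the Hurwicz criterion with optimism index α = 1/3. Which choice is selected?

V

I: 1/3·20.0 + 2/3·2.2 = 122/15
II: 1/3·17.3 + 2/3·3.8 = 8.3
III: 1/3·19.3 + 2/3·1.0 = 7.1
IV: 1/3·15.3 + 2/3·1.5 = 6.1
V: 1/3·15.7 + 2/3·7.2 = 301/30
Highest Hurwicz score = 301/30 → V.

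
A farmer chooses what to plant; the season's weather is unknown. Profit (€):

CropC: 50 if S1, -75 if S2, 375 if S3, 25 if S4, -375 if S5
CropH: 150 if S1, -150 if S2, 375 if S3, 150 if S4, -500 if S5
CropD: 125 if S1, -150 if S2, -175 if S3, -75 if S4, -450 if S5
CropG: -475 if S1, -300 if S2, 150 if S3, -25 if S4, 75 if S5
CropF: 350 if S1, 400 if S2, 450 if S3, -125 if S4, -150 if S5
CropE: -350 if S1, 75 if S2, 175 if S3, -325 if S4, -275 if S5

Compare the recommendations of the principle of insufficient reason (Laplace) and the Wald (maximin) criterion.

Row averages: CropC=0, CropH=5, CropD=-145, CropG=-115, CropF=185, CropE=-140
Highest average = 185 → CropF.
Row minima: CropC=-375, CropH=-500, CropD=-450, CropG=-475, CropF=-150, CropE=-350
Best worst-case = -150 → CropF.

laplace → CropF; maximin → CropF (agree)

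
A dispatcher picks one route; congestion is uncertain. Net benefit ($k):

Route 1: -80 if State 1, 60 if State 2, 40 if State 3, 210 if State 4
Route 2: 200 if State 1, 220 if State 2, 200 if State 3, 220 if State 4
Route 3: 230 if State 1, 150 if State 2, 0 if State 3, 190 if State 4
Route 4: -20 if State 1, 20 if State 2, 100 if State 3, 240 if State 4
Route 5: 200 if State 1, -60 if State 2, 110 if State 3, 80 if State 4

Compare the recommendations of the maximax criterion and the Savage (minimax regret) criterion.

maximax → Route 4; minimax regret → Route 2 (disagree)

Row maxima: Route 1=210, Route 2=220, Route 3=230, Route 4=240, Route 5=200
Best best-case = 240 → Route 4.
Column bests: State 1=230, State 2=220, State 3=200, State 4=240.
Route 1 regrets: 310, 160, 160, 30 → max 310
Route 2 regrets: 30, 0, 0, 20 → max 30
Route 3 regrets: 0, 70, 200, 50 → max 200
Route 4 regrets: 250, 200, 100, 0 → max 250
Route 5 regrets: 30, 280, 90, 160 → max 280
Smallest max regret = 30 → Route 2.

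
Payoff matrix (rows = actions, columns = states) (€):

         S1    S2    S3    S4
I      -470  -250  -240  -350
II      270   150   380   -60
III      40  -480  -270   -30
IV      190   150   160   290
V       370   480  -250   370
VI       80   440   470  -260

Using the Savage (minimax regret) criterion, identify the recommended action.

IV

Column bests: S1=370, S2=480, S3=470, S4=370.
I regrets: 840, 730, 710, 720 → max 840
II regrets: 100, 330, 90, 430 → max 430
III regrets: 330, 960, 740, 400 → max 960
IV regrets: 180, 330, 310, 80 → max 330
V regrets: 0, 0, 720, 0 → max 720
VI regrets: 290, 40, 0, 630 → max 630
Smallest max regret = 330 → IV.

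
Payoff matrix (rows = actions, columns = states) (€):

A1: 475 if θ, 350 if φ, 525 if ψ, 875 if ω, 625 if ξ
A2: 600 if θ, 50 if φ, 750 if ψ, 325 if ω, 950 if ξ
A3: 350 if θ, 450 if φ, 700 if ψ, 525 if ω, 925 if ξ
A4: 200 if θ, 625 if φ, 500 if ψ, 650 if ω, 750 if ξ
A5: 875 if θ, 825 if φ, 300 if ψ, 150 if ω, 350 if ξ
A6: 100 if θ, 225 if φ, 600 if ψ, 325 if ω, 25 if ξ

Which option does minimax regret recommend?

Column bests: θ=875, φ=825, ψ=750, ω=875, ξ=950.
A1 regrets: 400, 475, 225, 0, 325 → max 475
A2 regrets: 275, 775, 0, 550, 0 → max 775
A3 regrets: 525, 375, 50, 350, 25 → max 525
A4 regrets: 675, 200, 250, 225, 200 → max 675
A5 regrets: 0, 0, 450, 725, 600 → max 725
A6 regrets: 775, 600, 150, 550, 925 → max 925
Smallest max regret = 475 → A1.

A1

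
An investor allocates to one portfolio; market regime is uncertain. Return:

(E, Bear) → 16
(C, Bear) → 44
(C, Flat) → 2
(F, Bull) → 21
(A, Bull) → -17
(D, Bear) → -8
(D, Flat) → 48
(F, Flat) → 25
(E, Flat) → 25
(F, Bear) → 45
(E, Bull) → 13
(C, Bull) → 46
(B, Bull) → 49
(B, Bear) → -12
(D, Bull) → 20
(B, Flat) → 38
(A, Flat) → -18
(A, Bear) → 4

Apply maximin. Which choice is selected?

Row minima: A=-18, B=-12, C=2, D=-8, E=13, F=21
Best worst-case = 21 → F.

F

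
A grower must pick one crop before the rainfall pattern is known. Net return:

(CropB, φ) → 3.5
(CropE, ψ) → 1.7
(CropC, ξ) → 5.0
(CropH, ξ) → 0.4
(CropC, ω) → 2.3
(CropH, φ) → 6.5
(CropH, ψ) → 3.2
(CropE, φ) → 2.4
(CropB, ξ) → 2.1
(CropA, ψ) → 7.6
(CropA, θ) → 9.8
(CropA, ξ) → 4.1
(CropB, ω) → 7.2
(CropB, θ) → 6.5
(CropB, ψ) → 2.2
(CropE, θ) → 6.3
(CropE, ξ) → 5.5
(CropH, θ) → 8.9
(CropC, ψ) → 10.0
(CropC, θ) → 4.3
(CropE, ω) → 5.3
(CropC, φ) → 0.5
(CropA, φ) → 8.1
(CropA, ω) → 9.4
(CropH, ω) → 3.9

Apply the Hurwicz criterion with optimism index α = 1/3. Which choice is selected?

CropA

CropH: 1/3·8.9 + 2/3·0.4 = 97/30
CropA: 1/3·9.8 + 2/3·4.1 = 6
CropE: 1/3·6.3 + 2/3·1.7 = 97/30
CropB: 1/3·7.2 + 2/3·2.1 = 3.8
CropC: 1/3·10.0 + 2/3·0.5 = 11/3
Highest Hurwicz score = 6 → CropA.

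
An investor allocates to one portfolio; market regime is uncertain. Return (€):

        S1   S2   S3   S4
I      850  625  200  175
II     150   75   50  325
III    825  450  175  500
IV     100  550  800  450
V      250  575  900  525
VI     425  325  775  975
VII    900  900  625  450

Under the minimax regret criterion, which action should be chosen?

Column bests: S1=900, S2=900, S3=900, S4=975.
I regrets: 50, 275, 700, 800 → max 800
II regrets: 750, 825, 850, 650 → max 850
III regrets: 75, 450, 725, 475 → max 725
IV regrets: 800, 350, 100, 525 → max 800
V regrets: 650, 325, 0, 450 → max 650
VI regrets: 475, 575, 125, 0 → max 575
VII regrets: 0, 0, 275, 525 → max 525
Smallest max regret = 525 → VII.

VII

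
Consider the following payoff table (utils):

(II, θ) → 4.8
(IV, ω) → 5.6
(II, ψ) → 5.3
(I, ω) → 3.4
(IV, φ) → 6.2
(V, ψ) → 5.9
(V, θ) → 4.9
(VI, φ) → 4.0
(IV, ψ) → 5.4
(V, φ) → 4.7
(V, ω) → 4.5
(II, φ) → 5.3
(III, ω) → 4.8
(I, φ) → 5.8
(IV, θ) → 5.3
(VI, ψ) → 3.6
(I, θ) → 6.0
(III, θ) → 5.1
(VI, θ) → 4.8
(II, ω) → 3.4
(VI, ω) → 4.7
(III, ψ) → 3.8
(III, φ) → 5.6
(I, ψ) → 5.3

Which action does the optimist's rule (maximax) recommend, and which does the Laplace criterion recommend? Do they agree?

Row maxima: I=6.0, II=5.3, III=5.6, IV=6.2, V=5.9, VI=4.8
Best best-case = 6.2 → IV.
Row averages: I=5.125, II=4.7, III=4.825, IV=5.625, V=5, VI=4.275
Highest average = 5.625 → IV.

maximax → IV; laplace → IV (agree)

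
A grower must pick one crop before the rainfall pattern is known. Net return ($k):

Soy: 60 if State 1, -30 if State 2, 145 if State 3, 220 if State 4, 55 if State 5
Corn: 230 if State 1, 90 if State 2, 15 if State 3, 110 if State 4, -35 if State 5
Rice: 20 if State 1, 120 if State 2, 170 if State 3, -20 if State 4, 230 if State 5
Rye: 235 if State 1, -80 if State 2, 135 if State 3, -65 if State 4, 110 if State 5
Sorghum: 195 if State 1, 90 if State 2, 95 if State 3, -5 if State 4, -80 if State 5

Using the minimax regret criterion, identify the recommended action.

Column bests: State 1=235, State 2=120, State 3=170, State 4=220, State 5=230.
Soy regrets: 175, 150, 25, 0, 175 → max 175
Corn regrets: 5, 30, 155, 110, 265 → max 265
Rice regrets: 215, 0, 0, 240, 0 → max 240
Rye regrets: 0, 200, 35, 285, 120 → max 285
Sorghum regrets: 40, 30, 75, 225, 310 → max 310
Smallest max regret = 175 → Soy.

Soy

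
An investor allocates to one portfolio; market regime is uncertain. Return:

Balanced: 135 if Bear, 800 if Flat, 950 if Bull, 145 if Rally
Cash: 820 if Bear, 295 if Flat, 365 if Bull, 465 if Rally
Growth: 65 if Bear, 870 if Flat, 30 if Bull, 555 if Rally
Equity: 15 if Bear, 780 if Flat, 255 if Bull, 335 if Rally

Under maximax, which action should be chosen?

Balanced

Row maxima: Balanced=950, Cash=820, Growth=870, Equity=780
Best best-case = 950 → Balanced.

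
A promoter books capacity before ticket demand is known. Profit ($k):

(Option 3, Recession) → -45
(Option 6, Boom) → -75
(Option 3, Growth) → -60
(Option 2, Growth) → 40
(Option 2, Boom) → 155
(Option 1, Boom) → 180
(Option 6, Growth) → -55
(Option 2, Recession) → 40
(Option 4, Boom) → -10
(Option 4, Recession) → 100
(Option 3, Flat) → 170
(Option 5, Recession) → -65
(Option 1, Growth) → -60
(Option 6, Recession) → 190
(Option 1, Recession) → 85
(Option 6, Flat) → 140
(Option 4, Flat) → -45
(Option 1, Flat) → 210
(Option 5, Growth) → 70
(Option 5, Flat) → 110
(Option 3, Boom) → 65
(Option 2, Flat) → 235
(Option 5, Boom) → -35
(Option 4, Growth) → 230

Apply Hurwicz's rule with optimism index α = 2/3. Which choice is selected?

Option 1: 2/3·210 + 1/3·(-60) = 120
Option 2: 2/3·235 + 1/3·40 = 170
Option 3: 2/3·170 + 1/3·(-60) = 280/3
Option 4: 2/3·230 + 1/3·(-45) = 415/3
Option 5: 2/3·110 + 1/3·(-65) = 155/3
Option 6: 2/3·190 + 1/3·(-75) = 305/3
Highest Hurwicz score = 170 → Option 2.

Option 2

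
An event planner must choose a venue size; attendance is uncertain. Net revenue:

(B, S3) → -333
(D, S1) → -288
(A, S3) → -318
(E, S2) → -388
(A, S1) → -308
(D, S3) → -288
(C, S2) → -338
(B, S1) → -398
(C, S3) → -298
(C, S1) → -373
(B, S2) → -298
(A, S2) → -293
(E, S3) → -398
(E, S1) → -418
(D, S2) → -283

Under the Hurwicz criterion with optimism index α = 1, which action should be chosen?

D

A: 1·(-293) + 0·(-318) = -293
B: 1·(-298) + 0·(-398) = -298
C: 1·(-298) + 0·(-373) = -298
D: 1·(-283) + 0·(-288) = -283
E: 1·(-388) + 0·(-418) = -388
Highest Hurwicz score = -283 → D.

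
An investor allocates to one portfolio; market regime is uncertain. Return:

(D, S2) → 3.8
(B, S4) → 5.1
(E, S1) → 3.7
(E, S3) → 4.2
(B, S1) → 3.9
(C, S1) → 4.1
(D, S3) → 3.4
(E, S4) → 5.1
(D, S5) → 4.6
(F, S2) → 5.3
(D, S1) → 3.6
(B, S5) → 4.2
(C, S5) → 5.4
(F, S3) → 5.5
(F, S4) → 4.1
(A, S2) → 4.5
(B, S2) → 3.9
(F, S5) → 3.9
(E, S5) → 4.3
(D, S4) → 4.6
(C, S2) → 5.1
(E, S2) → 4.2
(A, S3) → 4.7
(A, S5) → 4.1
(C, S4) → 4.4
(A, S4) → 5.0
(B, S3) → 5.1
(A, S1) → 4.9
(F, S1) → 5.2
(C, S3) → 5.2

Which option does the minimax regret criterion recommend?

C

Column bests: S1=5.2, S2=5.3, S3=5.5, S4=5.1, S5=5.4.
A regrets: 0.3, 0.8, 0.8, 0.1, 1.3 → max 1.3
B regrets: 1.3, 1.4, 0.4, 0.0, 1.2 → max 1.4
C regrets: 1.1, 0.2, 0.3, 0.7, 0.0 → max 1.1
D regrets: 1.6, 1.5, 2.1, 0.5, 0.8 → max 2.1
E regrets: 1.5, 1.1, 1.3, 0.0, 1.1 → max 1.5
F regrets: 0.0, 0.0, 0.0, 1.0, 1.5 → max 1.5
Smallest max regret = 1.1 → C.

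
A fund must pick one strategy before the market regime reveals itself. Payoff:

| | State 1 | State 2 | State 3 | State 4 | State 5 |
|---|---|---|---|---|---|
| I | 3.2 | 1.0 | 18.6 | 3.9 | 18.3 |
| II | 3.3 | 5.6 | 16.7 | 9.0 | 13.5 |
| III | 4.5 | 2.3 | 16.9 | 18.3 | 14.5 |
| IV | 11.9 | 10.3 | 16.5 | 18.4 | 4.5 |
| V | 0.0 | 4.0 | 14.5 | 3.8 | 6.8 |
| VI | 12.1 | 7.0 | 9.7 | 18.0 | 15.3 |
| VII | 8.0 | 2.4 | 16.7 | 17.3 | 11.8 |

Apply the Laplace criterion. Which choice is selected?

VI

Row averages: I=9, II=9.62, III=11.3, IV=12.32, V=5.82, VI=12.42, VII=11.24
Highest average = 12.42 → VI.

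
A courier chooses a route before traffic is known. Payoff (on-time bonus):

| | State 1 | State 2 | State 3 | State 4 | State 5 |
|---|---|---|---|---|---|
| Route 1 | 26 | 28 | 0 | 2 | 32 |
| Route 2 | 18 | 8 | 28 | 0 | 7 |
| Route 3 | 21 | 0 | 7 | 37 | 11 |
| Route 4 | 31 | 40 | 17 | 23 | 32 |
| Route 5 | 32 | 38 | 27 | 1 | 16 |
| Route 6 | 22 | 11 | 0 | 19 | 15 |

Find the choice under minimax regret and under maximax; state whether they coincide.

Column bests: State 1=32, State 2=40, State 3=28, State 4=37, State 5=32.
Route 1 regrets: 6, 12, 28, 35, 0 → max 35
Route 2 regrets: 14, 32, 0, 37, 25 → max 37
Route 3 regrets: 11, 40, 21, 0, 21 → max 40
Route 4 regrets: 1, 0, 11, 14, 0 → max 14
Route 5 regrets: 0, 2, 1, 36, 16 → max 36
Route 6 regrets: 10, 29, 28, 18, 17 → max 29
Smallest max regret = 14 → Route 4.
Row maxima: Route 1=32, Route 2=28, Route 3=37, Route 4=40, Route 5=38, Route 6=22
Best best-case = 40 → Route 4.

minimax regret → Route 4; maximax → Route 4 (agree)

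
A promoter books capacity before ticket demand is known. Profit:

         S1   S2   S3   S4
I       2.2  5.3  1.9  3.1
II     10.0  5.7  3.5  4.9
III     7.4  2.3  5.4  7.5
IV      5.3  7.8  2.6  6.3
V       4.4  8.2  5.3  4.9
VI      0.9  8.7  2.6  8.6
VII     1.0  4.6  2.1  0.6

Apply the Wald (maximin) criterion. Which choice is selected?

V

Row minima: I=1.9, II=3.5, III=2.3, IV=2.6, V=4.4, VI=0.9, VII=0.6
Best worst-case = 4.4 → V.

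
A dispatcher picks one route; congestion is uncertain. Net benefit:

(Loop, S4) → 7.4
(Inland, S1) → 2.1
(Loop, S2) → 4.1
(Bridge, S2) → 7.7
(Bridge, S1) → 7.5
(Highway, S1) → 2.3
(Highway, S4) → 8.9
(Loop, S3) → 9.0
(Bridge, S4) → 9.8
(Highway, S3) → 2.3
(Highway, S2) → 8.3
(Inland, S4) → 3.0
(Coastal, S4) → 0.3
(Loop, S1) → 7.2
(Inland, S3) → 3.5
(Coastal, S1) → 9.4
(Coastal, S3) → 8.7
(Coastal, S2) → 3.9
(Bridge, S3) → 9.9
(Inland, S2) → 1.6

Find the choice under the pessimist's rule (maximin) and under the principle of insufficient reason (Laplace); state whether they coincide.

Row minima: Coastal=0.3, Inland=1.6, Loop=4.1, Bridge=7.5, Highway=2.3
Best worst-case = 7.5 → Bridge.
Row averages: Coastal=5.575, Inland=2.55, Loop=6.925, Bridge=8.725, Highway=5.45
Highest average = 8.725 → Bridge.

maximin → Bridge; laplace → Bridge (agree)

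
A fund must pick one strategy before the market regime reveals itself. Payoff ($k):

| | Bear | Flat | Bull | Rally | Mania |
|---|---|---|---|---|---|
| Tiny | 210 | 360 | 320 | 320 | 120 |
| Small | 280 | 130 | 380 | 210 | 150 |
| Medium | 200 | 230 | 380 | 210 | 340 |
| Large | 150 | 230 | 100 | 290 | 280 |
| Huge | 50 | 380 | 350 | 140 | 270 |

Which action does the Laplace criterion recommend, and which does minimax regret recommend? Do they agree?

laplace → Medium; minimax regret → Medium (agree)

Row averages: Tiny=266, Small=230, Medium=272, Large=210, Huge=238
Highest average = 272 → Medium.
Column bests: Bear=280, Flat=380, Bull=380, Rally=320, Mania=340.
Tiny regrets: 70, 20, 60, 0, 220 → max 220
Small regrets: 0, 250, 0, 110, 190 → max 250
Medium regrets: 80, 150, 0, 110, 0 → max 150
Large regrets: 130, 150, 280, 30, 60 → max 280
Huge regrets: 230, 0, 30, 180, 70 → max 230
Smallest max regret = 150 → Medium.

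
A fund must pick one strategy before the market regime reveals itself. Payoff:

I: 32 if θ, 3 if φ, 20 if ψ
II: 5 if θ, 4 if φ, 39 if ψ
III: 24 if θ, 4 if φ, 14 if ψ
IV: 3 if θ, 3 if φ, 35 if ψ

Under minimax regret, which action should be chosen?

Column bests: θ=32, φ=4, ψ=39.
I regrets: 0, 1, 19 → max 19
II regrets: 27, 0, 0 → max 27
III regrets: 8, 0, 25 → max 25
IV regrets: 29, 1, 4 → max 29
Smallest max regret = 19 → I.

I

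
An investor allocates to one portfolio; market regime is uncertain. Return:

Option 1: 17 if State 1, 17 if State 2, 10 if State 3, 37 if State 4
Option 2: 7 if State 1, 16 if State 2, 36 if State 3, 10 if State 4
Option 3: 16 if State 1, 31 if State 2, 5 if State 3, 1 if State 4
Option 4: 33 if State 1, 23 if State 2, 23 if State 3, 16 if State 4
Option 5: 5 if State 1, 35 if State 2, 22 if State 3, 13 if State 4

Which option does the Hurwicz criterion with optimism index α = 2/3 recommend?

Option 1

Option 1: 2/3·37 + 1/3·10 = 28
Option 2: 2/3·36 + 1/3·7 = 79/3
Option 3: 2/3·31 + 1/3·1 = 21
Option 4: 2/3·33 + 1/3·16 = 82/3
Option 5: 2/3·35 + 1/3·5 = 25
Highest Hurwicz score = 28 → Option 1.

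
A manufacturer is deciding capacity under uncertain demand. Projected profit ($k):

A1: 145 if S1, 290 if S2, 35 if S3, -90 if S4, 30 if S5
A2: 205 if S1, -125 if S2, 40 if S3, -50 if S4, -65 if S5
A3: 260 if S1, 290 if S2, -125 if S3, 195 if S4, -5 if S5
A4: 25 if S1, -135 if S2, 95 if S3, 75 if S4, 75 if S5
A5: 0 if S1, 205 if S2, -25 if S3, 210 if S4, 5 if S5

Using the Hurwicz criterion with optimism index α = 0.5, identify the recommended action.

A1

A1: 0.5·290 + 0.5·(-90) = 100
A2: 0.5·205 + 0.5·(-125) = 40
A3: 0.5·290 + 0.5·(-125) = 82.5
A4: 0.5·95 + 0.5·(-135) = -20
A5: 0.5·210 + 0.5·(-25) = 92.5
Highest Hurwicz score = 100 → A1.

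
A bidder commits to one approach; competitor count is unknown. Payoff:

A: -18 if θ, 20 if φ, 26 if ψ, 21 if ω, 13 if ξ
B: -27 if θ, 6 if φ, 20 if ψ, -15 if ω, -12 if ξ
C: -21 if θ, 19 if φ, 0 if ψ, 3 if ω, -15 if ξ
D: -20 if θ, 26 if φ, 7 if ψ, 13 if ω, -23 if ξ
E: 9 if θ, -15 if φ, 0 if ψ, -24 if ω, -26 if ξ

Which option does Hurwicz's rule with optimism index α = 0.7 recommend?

A

A: 0.7·26 + 0.3·(-18) = 12.8
B: 0.7·20 + 0.3·(-27) = 5.9
C: 0.7·19 + 0.3·(-21) = 7
D: 0.7·26 + 0.3·(-23) = 11.3
E: 0.7·9 + 0.3·(-26) = -1.5
Highest Hurwicz score = 12.8 → A.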